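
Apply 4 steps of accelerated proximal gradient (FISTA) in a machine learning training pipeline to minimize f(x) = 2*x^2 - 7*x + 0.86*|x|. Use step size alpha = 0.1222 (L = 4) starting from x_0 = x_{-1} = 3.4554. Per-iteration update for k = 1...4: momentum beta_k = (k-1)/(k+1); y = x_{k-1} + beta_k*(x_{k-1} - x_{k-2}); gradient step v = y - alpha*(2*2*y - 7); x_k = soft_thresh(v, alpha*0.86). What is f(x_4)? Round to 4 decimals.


FISTA on f(x) = 2*x^2 - 7*x + 0.86*|x|
L = 4, alpha = 0.1222
Iteration 1: beta = 0.0, y = 3.4554 + 0.0*(3.4554 - 3.4554) = 3.4554
  grad(y) = 6.8216, v = y - alpha*grad = 2.6218
  prox(v) = soft_thresh(2.6218, 0.1051) = 2.5167
Iteration 2: beta = 0.3333, y = 2.5167 + 0.3333*(2.5167 - 3.4554) = 2.2038
  grad(y) = 1.8152, v = y - alpha*grad = 1.982
  prox(v) = soft_thresh(1.982, 0.1051) = 1.8769
Iteration 3: beta = 0.5, y = 1.8769 + 0.5*(1.8769 - 2.5167) = 1.557
  grad(y) = -0.772, v = y - alpha*grad = 1.6513
  prox(v) = soft_thresh(1.6513, 0.1051) = 1.5462
Iteration 4: beta = 0.6, y = 1.5462 + 0.6*(1.5462 - 1.8769) = 1.3478
  grad(y) = -1.6086, v = y - alpha*grad = 1.5444
  prox(v) = soft_thresh(1.5444, 0.1051) = 1.4393
f(x_4) = 2*1.4393^2 - 7*1.4393 + 0.86*|1.4393| = -4.6941


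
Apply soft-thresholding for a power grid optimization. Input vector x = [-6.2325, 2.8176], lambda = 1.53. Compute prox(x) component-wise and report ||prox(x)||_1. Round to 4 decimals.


Soft-thresholding with lambda = 1.53:
prox(-6.2325) = sign(-6.2325)*max(|-6.2325| - 1.53, 0) = -4.7025
prox(2.8176) = sign(2.8176)*max(|2.8176| - 1.53, 0) = 1.2876
prox(x) = [-4.7025, 1.2876]
||prox(x)||_1 = 4.7025 + 1.2876 = 5.9901


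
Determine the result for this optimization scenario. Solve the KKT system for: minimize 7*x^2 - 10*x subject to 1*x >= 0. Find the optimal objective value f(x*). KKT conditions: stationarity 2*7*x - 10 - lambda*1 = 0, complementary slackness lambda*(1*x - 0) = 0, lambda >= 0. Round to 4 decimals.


Step 1: Try lambda = 0 (constraint inactive).
Stationarity: 2*7*x - 10 = 0
x* = 10/(2*7) = 5/7 = 0.7143 (rounded; the exact value 5/7 is used below)
Check constraint: 1*0.7143 = 0.7143 >= 0 -- satisfied.
Step 2: Compute optimal value.
f(x*) = 7*(5/7)^2 - 10*(5/7) = -3.5714


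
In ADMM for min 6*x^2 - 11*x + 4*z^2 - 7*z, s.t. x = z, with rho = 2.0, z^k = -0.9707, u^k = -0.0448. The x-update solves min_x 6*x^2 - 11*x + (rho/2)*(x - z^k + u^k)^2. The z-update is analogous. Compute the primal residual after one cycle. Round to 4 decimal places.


ADMM iteration with rho = 2.0, z^k = -0.9707, u^k = -0.0448
Step 1: x-update.
Minimize 6*x^2 - 11*x + (2.0/2)*(x + 0.9707 - 0.0448)^2
FOC: (2*6 + 2.0)*x = 11 + 2.0*(-0.9707 + 0.0448)
x^{k+1} = 0.6534
Step 2: z-update.
Minimize 4*z^2 - 7*z + (2.0/2)*(0.6534 - z - 0.0448)^2
FOC: (2*4 + 2.0)*z = 7 + 2.0*(0.6534 - 0.0448)
z^{k+1} = 0.8217
Step 3: u-update.
u^{k+1} = -0.0448 + 0.6534 - 0.8217 = -0.2131
Step 4: Primal residual = |0.6534 - 0.8217| = 0.1683


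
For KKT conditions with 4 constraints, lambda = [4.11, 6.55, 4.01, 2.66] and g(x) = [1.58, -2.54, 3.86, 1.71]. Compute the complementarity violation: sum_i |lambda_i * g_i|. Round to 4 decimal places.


KKT complementary slackness check:
lambda_1 * g_1 = 4.11 * 1.58 = 6.4938
lambda_2 * g_2 = 6.55 * -2.54 = -16.637
lambda_3 * g_3 = 4.01 * 3.86 = 15.4786
lambda_4 * g_4 = 2.66 * 1.71 = 4.5486
Total violation = 6.4938 + 16.637 + 15.4786 + 4.5486 = 43.158


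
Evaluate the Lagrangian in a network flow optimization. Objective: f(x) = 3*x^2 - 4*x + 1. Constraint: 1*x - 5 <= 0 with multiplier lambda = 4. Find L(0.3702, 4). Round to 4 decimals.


Step 1: Evaluate f(x).
f(0.3702) = 3*0.3702^2 - 4*0.3702 + 1 = -0.0697
Step 2: Evaluate g(x).
g(0.3702) = 1*0.3702 - 5 = -4.6298
Step 3: Compute Lagrangian.
L = -0.0697 + 4*-4.6298 = -18.5889


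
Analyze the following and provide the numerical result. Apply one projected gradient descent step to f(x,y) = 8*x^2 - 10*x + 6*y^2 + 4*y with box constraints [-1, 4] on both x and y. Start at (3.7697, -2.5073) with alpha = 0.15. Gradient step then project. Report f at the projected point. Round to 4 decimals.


Step 1: Compute gradient at (3.7697, -2.5073).
grad_x = 2*8*3.7697 - 10 = 50.3152
grad_y = 2*6*-2.5073 + 4 = -26.0876
Step 2: Gradient step.
x_raw = 3.7697 - 0.15*50.3152 = -3.7776
y_raw = -2.5073 - 0.15*-26.0876 = 1.4058
Step 3: Project onto [-1, 4].
x_proj = clip(-3.7776) = -1.0
y_proj = clip(1.4058) = 1.4058
Step 4: Evaluate f.
f(-1.0, 1.4058) = 35.4817


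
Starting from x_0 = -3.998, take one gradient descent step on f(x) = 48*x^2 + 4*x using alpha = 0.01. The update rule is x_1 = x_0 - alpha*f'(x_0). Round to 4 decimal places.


We compute the gradient at x_0 and apply the update.
f'(x) = 96*x + 4
f'(-3.998) = 96*-3.998 + 4 = -379.808
x_1 = -3.998 - 0.01*-379.808 = -0.1999


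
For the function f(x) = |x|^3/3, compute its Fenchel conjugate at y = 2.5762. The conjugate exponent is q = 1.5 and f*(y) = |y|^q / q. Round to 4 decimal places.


The conjugate exponent q satisfies 1/p + 1/q = 1.
p = 3, so q = 3/(3 - 1) = 1.5
|y|^q = 2.5762^1.5 = 4.1349
f*(2.5762) = 4.1349 / 1.5 = 2.7566


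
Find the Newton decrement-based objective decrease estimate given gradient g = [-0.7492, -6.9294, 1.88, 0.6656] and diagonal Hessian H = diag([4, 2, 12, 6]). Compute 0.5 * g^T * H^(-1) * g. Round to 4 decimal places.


Step 1: H is diagonal, so H^(-1) * g = [-0.1873, -3.4647, 0.1567, 0.1109].
Step 2: g^T H^(-1) g = sum_i g_i^2 / H_ii
  = (-0.7492)^2/4 + (-6.9294)^2/2 + (1.88)^2/12 + (0.6656)^2/6
  = 0.1403 + 24.0083 + 0.2945 + 0.0738 = 24.517
Step 3: Objective decrease = 0.5 * g^T H^(-1) g = 12.2585


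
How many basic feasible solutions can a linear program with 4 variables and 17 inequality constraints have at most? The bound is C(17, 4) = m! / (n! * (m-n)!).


Each vertex corresponds to some choice of n active constraints out of m, so the number of vertices is at most C(m, n) = m! / (n!(m-n)!).
m = 17, n = 4
Numerator: 17 * 16 * 15 * 14
Denominator: 4! = 24
C(17, 4) = 2380


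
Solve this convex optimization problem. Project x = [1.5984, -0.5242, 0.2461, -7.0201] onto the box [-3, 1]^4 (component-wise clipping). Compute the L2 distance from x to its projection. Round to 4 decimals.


Project each component onto [-3, 1].
clip(1.5984) = 1.0, clip(-0.5242) = -0.5242, clip(0.2461) = 0.2461, clip(-7.0201) = -3.0
Projection = [1.0, -0.5242, 0.2461, -3.0]
Squared diffs: [0.3581, 0.0, 0.0, 16.1612]
Distance = sqrt(16.5193) = 4.0644


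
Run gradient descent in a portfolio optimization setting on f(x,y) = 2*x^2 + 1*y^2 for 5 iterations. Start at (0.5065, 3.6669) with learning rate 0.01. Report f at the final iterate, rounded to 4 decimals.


Gradient descent on f(x,y) = 2*x^2 + 1*y^2.
Starting point: (0.5065, 3.6669), alpha = 0.01
Step 1: grad_x = 2*2*0.5065 = 2.026, grad_y = 2*1*3.6669 = 7.3338
  x_1 = 0.5065 - 0.01*2.026 = 0.4862
  y_1 = 3.6669 - 0.01*7.3338 = 3.5936
Step 2: grad_x = 2*2*0.4862 = 1.945, grad_y = 2*1*3.5936 = 7.1871
  x_2 = 0.4862 - 0.01*1.945 = 0.4668
  y_2 = 3.5936 - 0.01*7.1871 = 3.5217
Step 3: grad_x = 2*2*0.4668 = 1.8672, grad_y = 2*1*3.5217 = 7.0434
  x_3 = 0.4668 - 0.01*1.8672 = 0.4481
  y_3 = 3.5217 - 0.01*7.0434 = 3.4513
Step 4: grad_x = 2*2*0.4481 = 1.7925, grad_y = 2*1*3.4513 = 6.9025
  x_4 = 0.4481 - 0.01*1.7925 = 0.4302
  y_4 = 3.4513 - 0.01*6.9025 = 3.3822
Step 5: grad_x = 2*2*0.4302 = 1.7208, grad_y = 2*1*3.3822 = 6.7645
  x_5 = 0.4302 - 0.01*1.7208 = 0.413
  y_5 = 3.3822 - 0.01*6.7645 = 3.3146
f(0.413, 3.3146) = 2*0.413^2 + 1*3.3146^2 = 11.3276


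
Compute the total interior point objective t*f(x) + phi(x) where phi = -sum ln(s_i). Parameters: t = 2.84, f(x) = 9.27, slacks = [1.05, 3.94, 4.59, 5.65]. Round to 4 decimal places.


Step 1: Compute log-barrier.
ln values: [0.0488, 1.3712, 1.5239, 1.7317]
phi = -(0.0488 + 1.3712 + 1.5239 + 1.7317) = -4.6755
Step 2: Compute augmented objective.
t*f(x) = 2.84*9.27 = 26.3268
Total = 26.3268 - 4.6755 = 21.6513


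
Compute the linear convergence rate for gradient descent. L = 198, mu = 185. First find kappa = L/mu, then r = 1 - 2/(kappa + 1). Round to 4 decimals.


Step 1: Compute the condition number.
kappa = L/mu = 198/185 = 1.0703
Step 2: Compute the convergence rate.
r = 1 - 2/(kappa + 1) = 1 - 2*mu/(L + mu) = (L - mu)/(L + mu) = 13/383 = 0.0339


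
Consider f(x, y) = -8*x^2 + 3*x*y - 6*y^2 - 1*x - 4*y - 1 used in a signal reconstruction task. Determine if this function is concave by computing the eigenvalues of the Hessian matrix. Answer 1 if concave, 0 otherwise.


The Hessian of f(x,y) = -8*x^2 + 3*x*y - 6*y^2 - 1*x - 4*y - 1 is:
H = [[-16, 3], [3, -12]]
Trace = -16 - 12 = -28
Determinant = -16*-12 - (3)^2 = 183
Discriminant = (-28)^2 - 4*183 = 52.0
Eigenvalues: lambda_1 = -17.6056, lambda_2 = -10.3944
The function is concave.

1


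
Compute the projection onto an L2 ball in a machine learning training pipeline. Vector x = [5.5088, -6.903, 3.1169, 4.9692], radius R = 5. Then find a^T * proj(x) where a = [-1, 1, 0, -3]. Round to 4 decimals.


Step 1: Compute ||x|| (intermediates to 6 decimals).
||x|| = sqrt(5.5088^2 + (-6.903)^2 + 3.1169^2 + 4.9692^2) = 10.602184
Step 2: Project.
Since ||x|| > R, scale = R/||x|| = 5/10.602184 = 0.471601, proj(x) = scale * x
proj(x) = [2.597956, -3.255462, 1.469933, 2.34348]
Step 3: Dot product.
a^T * proj(x) = -1*2.597956 + 1*(-3.255462) + 0*1.469933 - 3*2.34348 = -12.8839


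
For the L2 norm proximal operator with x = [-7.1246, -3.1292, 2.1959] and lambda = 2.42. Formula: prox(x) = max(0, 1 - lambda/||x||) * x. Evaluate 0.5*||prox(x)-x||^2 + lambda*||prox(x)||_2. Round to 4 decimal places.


Step 1: Compute ||x||.
||x|| = 8.0854
Step 2: Compute scaling factor.
scale = max(0, 1 - 2.42/8.0854) = 0.7007
Step 3: prox(x) = [-4.9922, -2.1926, 1.5387]
||prox(x)|| = 5.6654
Step 4: Proximal objective.
0.5*||prox-x||^2 = 2.9282
lambda*||prox|| = 13.7103
Total = 16.6385


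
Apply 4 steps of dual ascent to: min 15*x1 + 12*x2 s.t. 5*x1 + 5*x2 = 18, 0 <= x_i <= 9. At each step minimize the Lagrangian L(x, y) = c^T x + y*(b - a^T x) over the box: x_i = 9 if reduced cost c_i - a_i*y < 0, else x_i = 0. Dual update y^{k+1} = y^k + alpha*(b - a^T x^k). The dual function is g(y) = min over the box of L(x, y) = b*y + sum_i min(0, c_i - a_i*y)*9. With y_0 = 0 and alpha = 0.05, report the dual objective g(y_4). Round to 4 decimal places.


Dual ascent for LP: min 15*x1 + 12*x2, 5*x1 + 5*x2 = 18, 0 <= x_i <= 9
Step 1: y^k = 0.0, reduced costs: (15.0, 12.0)
  x^k = (0.0, 0.0), subgradient = b - a^T x = 18.0
  y^{k+1} = 0.0 + 0.05*18.0 = 0.9
Step 2: y^k = 0.9, reduced costs: (10.5, 7.5)
  x^k = (0.0, 0.0), subgradient = b - a^T x = 18.0
  y^{k+1} = 0.9 + 0.05*18.0 = 1.8
Step 3: y^k = 1.8, reduced costs: (6.0, 3.0)
  x^k = (0.0, 0.0), subgradient = b - a^T x = 18.0
  y^{k+1} = 1.8 + 0.05*18.0 = 2.7
Step 4: y^k = 2.7, reduced costs: (1.5, -1.5)
  x^k = (0.0, 9.0), subgradient = b - a^T x = -27.0
  y^{k+1} = 2.7 + 0.05*-27.0 = 1.35
Dual objective at y_4 = 1.35: reduced costs (8.25, 5.25), box minimizer x = (0.0, 0.0)
g(y_4) = b*y + (c1 - a1*y)*x1 + (c2 - a2*y)*x2 = 18*1.35 + 8.25*0.0 + 5.25*0.0 = 24.3 + 0.0 + 0.0 = 24.3


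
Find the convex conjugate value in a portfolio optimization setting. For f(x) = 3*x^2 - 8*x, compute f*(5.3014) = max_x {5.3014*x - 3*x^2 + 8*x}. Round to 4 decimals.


f*(y) = sup_x {y*x - a*x^2 - b*x} = sup_x {(y-b)*x - a*x^2}
FOC: (y - b) - 2a*x = 0 => x* = (y - b)/(2a)
x* = (5.3014 + 8)/(2*3) = 2.2169
f*(5.3014) = (y-b)^2/(4a) = (5.3014 + 8)^2/(4*3)
= 176.9272/12 = 14.7439


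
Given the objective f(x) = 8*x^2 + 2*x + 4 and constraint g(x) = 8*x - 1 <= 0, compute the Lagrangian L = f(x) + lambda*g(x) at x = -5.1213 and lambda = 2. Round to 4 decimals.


Step 1: Evaluate f(x).
f(-5.1213) = 8*(-5.1213)^2 + 2*(-5.1213) + 4 = 203.5791
Step 2: Evaluate g(x).
g(-5.1213) = 8*-5.1213 - 1 = -41.9704
Step 3: Compute Lagrangian.
L = 203.5791 + 2*-41.9704 = 119.6383


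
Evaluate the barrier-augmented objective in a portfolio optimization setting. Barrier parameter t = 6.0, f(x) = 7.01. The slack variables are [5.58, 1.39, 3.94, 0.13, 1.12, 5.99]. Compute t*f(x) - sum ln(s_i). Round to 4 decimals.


Step 1: Compute log-barrier.
ln values: [1.7192, 0.3293, 1.3712, -2.0402, 0.1133, 1.7901]
phi = -(1.7192 + 0.3293 + 1.3712 - 2.0402 + 0.1133 + 1.7901) = -3.2829
Step 2: Compute augmented objective.
t*f(x) = 6.0*7.01 = 42.06
Total = 42.06 - 3.2829 = 38.7771


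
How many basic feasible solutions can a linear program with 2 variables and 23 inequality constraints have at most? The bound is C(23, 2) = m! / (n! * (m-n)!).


Each vertex corresponds to some choice of n active constraints out of m, so the number of vertices is at most C(m, n) = m! / (n!(m-n)!).
m = 23, n = 2
Numerator: 23 * 22
Denominator: 2! = 2
C(23, 2) = 253


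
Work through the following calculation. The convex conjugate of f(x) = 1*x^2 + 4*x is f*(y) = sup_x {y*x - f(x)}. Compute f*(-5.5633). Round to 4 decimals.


f*(y) = sup_x {y*x - a*x^2 - b*x} = sup_x {(y-b)*x - a*x^2}
FOC: (y - b) - 2a*x = 0 => x* = (y - b)/(2a)
x* = (-5.5633 - 4)/(2*1) = -4.7817
f*(-5.5633) = (y-b)^2/(4a) = (-5.5633 - 4)^2/(4*1)
= 91.4567/4 = 22.8642


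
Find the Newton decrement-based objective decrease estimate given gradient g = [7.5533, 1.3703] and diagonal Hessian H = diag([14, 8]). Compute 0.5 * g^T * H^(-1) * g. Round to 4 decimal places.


Step 1: H is diagonal, so H^(-1) * g = [0.5395, 0.1713].
Step 2: g^T H^(-1) g = sum_i g_i^2 / H_ii
  = (7.5533)^2/14 + (1.3703)^2/8
  = 4.0752 + 0.2347 = 4.3099
Step 3: Objective decrease = 0.5 * g^T H^(-1) g = 2.1549


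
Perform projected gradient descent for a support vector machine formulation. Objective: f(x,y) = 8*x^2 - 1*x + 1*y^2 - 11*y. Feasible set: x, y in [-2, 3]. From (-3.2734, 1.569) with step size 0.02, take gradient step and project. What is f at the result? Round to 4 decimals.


Step 1: Compute gradient at (-3.2734, 1.569).
grad_x = 2*8*-3.2734 - 1 = -53.3744
grad_y = 2*1*1.569 - 11 = -7.862
Step 2: Gradient step.
x_raw = -3.2734 - 0.02*-53.3744 = -2.2059
y_raw = 1.569 - 0.02*-7.862 = 1.7262
Step 3: Project onto [-2, 3].
x_proj = clip(-2.2059) = -2.0
y_proj = clip(1.7262) = 1.7262
Step 4: Evaluate f.
f(-2.0, 1.7262) = 17.9913


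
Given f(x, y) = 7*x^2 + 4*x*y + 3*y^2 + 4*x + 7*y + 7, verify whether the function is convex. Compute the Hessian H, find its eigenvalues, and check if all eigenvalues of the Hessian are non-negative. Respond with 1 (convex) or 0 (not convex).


The Hessian of f(x,y) = 7*x^2 + 4*x*y + 3*y^2 + 4*x + 7*y + 7 is:
H = [[14, 4], [4, 6]]
Trace = 14 + 6 = 20
Determinant = 14*6 - (4)^2 = 68
Discriminant = (20)^2 - 4*68 = 128.0
Eigenvalues: lambda_1 = 4.3431, lambda_2 = 15.6569
The function is convex.

1


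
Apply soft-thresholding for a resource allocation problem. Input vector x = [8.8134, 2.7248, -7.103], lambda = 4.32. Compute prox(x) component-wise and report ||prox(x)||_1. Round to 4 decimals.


Soft-thresholding with lambda = 4.32:
prox(8.8134) = sign(8.8134)*max(|8.8134| - 4.32, 0) = 4.4934
prox(2.7248) = sign(2.7248)*max(|2.7248| - 4.32, 0) = 0.0
prox(-7.103) = sign(-7.103)*max(|-7.103| - 4.32, 0) = -2.783
prox(x) = [4.4934, 0.0, -2.783]
||prox(x)||_1 = 4.4934 + 0.0 + 2.783 = 7.2764


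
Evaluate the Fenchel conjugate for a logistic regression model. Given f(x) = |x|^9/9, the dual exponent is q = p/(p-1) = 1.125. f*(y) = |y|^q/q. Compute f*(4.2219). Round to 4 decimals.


The conjugate exponent q satisfies 1/p + 1/q = 1.
p = 9, so q = 9/(9 - 1) = 1.125
|y|^q = 4.2219^1.125 = 5.0547
f*(4.2219) = 5.0547 / 1.125 = 4.4931


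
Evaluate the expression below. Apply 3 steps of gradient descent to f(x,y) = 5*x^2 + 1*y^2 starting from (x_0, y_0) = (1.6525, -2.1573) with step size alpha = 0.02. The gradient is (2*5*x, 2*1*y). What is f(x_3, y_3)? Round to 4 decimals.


Gradient descent on f(x,y) = 5*x^2 + 1*y^2.
Starting point: (1.6525, -2.1573), alpha = 0.02
Step 1: grad_x = 2*5*1.6525 = 16.525, grad_y = 2*1*-2.1573 = -4.3146
  x_1 = 1.6525 - 0.02*16.525 = 1.322
  y_1 = -2.1573 - 0.02*-4.3146 = -2.071
Step 2: grad_x = 2*5*1.322 = 13.22, grad_y = 2*1*-2.071 = -4.142
  x_2 = 1.322 - 0.02*13.22 = 1.0576
  y_2 = -2.071 - 0.02*-4.142 = -1.9882
Step 3: grad_x = 2*5*1.0576 = 10.576, grad_y = 2*1*-1.9882 = -3.9763
  x_3 = 1.0576 - 0.02*10.576 = 0.8461
  y_3 = -1.9882 - 0.02*-3.9763 = -1.9086
f(0.8461, -1.9086) = 5*0.8461^2 + 1*(-1.9086)^2 = 7.2222


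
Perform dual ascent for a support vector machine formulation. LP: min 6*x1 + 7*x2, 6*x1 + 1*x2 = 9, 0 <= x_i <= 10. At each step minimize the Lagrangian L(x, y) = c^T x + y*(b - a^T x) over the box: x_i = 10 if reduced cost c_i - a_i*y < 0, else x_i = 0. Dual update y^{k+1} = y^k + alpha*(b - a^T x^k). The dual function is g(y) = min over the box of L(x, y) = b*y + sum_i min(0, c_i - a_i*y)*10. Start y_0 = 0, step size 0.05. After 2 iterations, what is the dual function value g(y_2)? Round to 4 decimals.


Dual ascent for LP: min 6*x1 + 7*x2, 6*x1 + 1*x2 = 9, 0 <= x_i <= 10
Step 1: y^k = 0.0, reduced costs: (6.0, 7.0)
  x^k = (0.0, 0.0), subgradient = b - a^T x = 9.0
  y^{k+1} = 0.0 + 0.05*9.0 = 0.45
Step 2: y^k = 0.45, reduced costs: (3.3, 6.55)
  x^k = (0.0, 0.0), subgradient = b - a^T x = 9.0
  y^{k+1} = 0.45 + 0.05*9.0 = 0.9
Dual objective at y_2 = 0.9: reduced costs (0.6, 6.1), box minimizer x = (0.0, 0.0)
g(y_2) = b*y + (c1 - a1*y)*x1 + (c2 - a2*y)*x2 = 9*0.9 + 0.6*0.0 + 6.1*0.0 = 8.1 + 0.0 + 0.0 = 8.1


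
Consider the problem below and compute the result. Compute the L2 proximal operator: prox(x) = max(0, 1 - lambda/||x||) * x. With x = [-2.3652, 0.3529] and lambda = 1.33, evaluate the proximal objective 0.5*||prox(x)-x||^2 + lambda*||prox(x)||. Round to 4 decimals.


Step 1: Compute ||x||.
||x|| = 2.3914
Step 2: Compute scaling factor.
scale = max(0, 1 - 1.33/2.3914) = 0.4438
Step 3: prox(x) = [-1.0498, 0.1566]
||prox(x)|| = 1.0614
Step 4: Proximal objective.
0.5*||prox-x||^2 = 0.8845
lambda*||prox|| = 1.4117
Total = 2.2961


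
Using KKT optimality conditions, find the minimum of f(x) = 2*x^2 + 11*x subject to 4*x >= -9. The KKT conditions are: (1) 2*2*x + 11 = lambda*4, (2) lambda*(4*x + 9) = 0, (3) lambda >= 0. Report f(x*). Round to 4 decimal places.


Step 1: Try lambda = 0 (constraint inactive).
x_unc = -11/(2*2) = -2.75
Check: 4*-2.75 = -11.0 < -9 -- violated!
Step 2: Constraint must be active: 4*x = -9
x* = -9/4 = -2.25
lambda = (2*2*(-2.25) + 11)/4 = 0.5
Step 3: Compute optimal value.
f(x*) = 2*(-2.25)^2 + 11*(-2.25) = -14.625


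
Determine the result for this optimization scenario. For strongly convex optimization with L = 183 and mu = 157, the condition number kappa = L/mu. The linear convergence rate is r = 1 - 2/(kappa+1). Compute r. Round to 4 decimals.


Step 1: Compute the condition number.
kappa = L/mu = 183/157 = 1.1656
Step 2: Compute the convergence rate.
r = 1 - 2/(kappa + 1) = 1 - 2*mu/(L + mu) = (L - mu)/(L + mu) = 26/340 = 0.0765


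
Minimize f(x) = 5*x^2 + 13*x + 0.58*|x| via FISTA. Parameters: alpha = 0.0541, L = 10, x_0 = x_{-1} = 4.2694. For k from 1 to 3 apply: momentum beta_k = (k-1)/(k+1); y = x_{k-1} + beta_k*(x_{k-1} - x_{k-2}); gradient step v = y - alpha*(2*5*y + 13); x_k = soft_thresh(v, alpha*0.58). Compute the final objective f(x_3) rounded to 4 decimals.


FISTA on f(x) = 5*x^2 + 13*x + 0.58*|x|
L = 10, alpha = 0.0541
Iteration 1: beta = 0.0, y = 4.2694 + 0.0*(4.2694 - 4.2694) = 4.2694
  grad(y) = 55.694, v = y - alpha*grad = 1.2564
  prox(v) = soft_thresh(1.2564, 0.0314) = 1.225
Iteration 2: beta = 0.3333, y = 1.225 + 0.3333*(1.225 - 4.2694) = 0.2102
  grad(y) = 15.1017, v = y - alpha*grad = -0.6068
  prox(v) = soft_thresh(-0.6068, 0.0314) = -0.5755
Iteration 3: beta = 0.5, y = -0.5755 + 0.5*(-0.5755 - 1.225) = -1.4757
  grad(y) = -1.7567, v = y - alpha*grad = -1.3806
  prox(v) = soft_thresh(-1.3806, 0.0314) = -1.3493
f(x_3) = 5*(-1.3493)^2 + 13*(-1.3493) + 0.58*|-1.3493| = -7.6553


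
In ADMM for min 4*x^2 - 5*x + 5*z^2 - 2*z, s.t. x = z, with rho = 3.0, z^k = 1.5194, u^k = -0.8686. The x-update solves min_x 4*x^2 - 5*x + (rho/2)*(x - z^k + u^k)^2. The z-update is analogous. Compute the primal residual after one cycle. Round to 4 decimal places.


ADMM iteration with rho = 3.0, z^k = 1.5194, u^k = -0.8686
Step 1: x-update.
Minimize 4*x^2 - 5*x + (3.0/2)*(x - 1.5194 - 0.8686)^2
FOC: (2*4 + 3.0)*x = 5 + 3.0*(1.5194 + 0.8686)
x^{k+1} = 1.1058
Step 2: z-update.
Minimize 5*z^2 - 2*z + (3.0/2)*(1.1058 - z - 0.8686)^2
FOC: (2*5 + 3.0)*z = 2 + 3.0*(1.1058 - 0.8686)
z^{k+1} = 0.2086
Step 3: u-update.
u^{k+1} = -0.8686 + 1.1058 - 0.2086 = 0.0286
Step 4: Primal residual = |1.1058 - 0.2086| = 0.8972


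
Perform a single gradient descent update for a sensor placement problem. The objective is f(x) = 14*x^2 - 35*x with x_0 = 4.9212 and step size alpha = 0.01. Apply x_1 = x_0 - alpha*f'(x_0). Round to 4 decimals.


We compute the gradient at x_0 and apply the update.
f'(x) = 28*x - 35
f'(4.9212) = 28*4.9212 - 35 = 102.7936
x_1 = 4.9212 - 0.01*102.7936 = 3.8933


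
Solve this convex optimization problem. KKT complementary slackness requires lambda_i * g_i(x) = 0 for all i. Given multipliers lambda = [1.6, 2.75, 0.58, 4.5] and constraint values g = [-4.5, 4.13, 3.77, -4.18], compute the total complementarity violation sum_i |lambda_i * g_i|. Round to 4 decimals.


KKT complementary slackness check:
lambda_1 * g_1 = 1.6 * -4.5 = -7.2
lambda_2 * g_2 = 2.75 * 4.13 = 11.3575
lambda_3 * g_3 = 0.58 * 3.77 = 2.1866
lambda_4 * g_4 = 4.5 * -4.18 = -18.81
Total violation = 7.2 + 11.3575 + 2.1866 + 18.81 = 39.5541


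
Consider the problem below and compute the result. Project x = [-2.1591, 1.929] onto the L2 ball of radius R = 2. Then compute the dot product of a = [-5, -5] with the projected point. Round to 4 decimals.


Step 1: Compute ||x|| (intermediates to 6 decimals).
||x|| = sqrt((-2.1591)^2 + 1.929^2) = 2.895299
Step 2: Project.
Since ||x|| > R, scale = R/||x|| = 2/2.895299 = 0.690775, proj(x) = scale * x
proj(x) = [-1.491452, 1.332505]
Step 3: Dot product.
a^T * proj(x) = -5*(-1.491452) - 5*1.332505 = 0.7947


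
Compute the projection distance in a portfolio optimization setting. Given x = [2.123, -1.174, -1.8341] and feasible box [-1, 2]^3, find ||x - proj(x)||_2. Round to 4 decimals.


Project each component onto [-1, 2].
clip(2.123) = 2.0, clip(-1.174) = -1.0, clip(-1.8341) = -1.0
Projection = [2.0, -1.0, -1.0]
Squared diffs: [0.0151, 0.0303, 0.6957]
Distance = sqrt(0.7411) = 0.8609


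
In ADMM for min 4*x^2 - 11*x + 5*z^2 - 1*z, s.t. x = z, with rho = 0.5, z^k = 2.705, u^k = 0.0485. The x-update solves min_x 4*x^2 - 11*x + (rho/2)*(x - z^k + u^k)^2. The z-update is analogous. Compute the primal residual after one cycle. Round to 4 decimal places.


ADMM iteration with rho = 0.5, z^k = 2.705, u^k = 0.0485
Step 1: x-update.
Minimize 4*x^2 - 11*x + (0.5/2)*(x - 2.705 + 0.0485)^2
FOC: (2*4 + 0.5)*x = 11 + 0.5*(2.705 - 0.0485)
x^{k+1} = 1.4504
Step 2: z-update.
Minimize 5*z^2 - 1*z + (0.5/2)*(1.4504 - z + 0.0485)^2
FOC: (2*5 + 0.5)*z = 1 + 0.5*(1.4504 + 0.0485)
z^{k+1} = 0.1666
Step 3: u-update.
u^{k+1} = 0.0485 + 1.4504 - 0.1666 = 1.3323
Step 4: Primal residual = |1.4504 - 0.1666| = 1.2838


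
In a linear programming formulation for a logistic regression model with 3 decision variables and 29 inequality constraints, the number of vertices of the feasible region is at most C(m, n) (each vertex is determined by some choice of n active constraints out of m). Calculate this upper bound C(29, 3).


Each vertex corresponds to some choice of n active constraints out of m, so the number of vertices is at most C(m, n) = m! / (n!(m-n)!).
m = 29, n = 3
Numerator: 29 * 28 * 27
Denominator: 3! = 6
C(29, 3) = 3654


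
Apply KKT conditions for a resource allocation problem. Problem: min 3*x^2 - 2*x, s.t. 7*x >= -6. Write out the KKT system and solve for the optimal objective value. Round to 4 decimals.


Step 1: Try lambda = 0 (constraint inactive).
Stationarity: 2*3*x - 2 = 0
x* = 2/(2*3) = 1/3 = 0.3333 (rounded; the exact value 1/3 is used below)
Check constraint: 7*0.3333 = 2.3331 >= -6 -- satisfied.
Step 2: Compute optimal value.
f(x*) = 3*(1/3)^2 - 2*(1/3) = -0.3333


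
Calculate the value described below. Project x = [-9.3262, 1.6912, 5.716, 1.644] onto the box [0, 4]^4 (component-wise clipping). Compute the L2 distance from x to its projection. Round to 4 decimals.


Project each component onto [0, 4].
clip(-9.3262) = 0.0, clip(1.6912) = 1.6912, clip(5.716) = 4.0, clip(1.644) = 1.644
Projection = [0.0, 1.6912, 4.0, 1.644]
Squared diffs: [86.978, 0.0, 2.9447, 0.0]
Distance = sqrt(89.9227) = 9.4828


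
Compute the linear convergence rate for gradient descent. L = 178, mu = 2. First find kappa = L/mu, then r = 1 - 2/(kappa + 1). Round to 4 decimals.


Step 1: Compute the condition number.
kappa = L/mu = 178/2 = 89.0
Step 2: Compute the convergence rate.
r = 1 - 2/(kappa + 1) = 1 - 2*mu/(L + mu) = (L - mu)/(L + mu) = 176/180 = 0.9778


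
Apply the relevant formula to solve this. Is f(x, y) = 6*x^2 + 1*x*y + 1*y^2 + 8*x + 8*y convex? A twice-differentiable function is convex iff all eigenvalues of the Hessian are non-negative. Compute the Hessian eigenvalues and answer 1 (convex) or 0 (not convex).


The Hessian of f(x,y) = 6*x^2 + 1*x*y + 1*y^2 + 8*x + 8*y is:
H = [[12, 1], [1, 2]]
Trace = 12 + 2 = 14
Determinant = 12*2 - (1)^2 = 23
Discriminant = (14)^2 - 4*23 = 104.0
Eigenvalues: lambda_1 = 1.901, lambda_2 = 12.099
The function is convex.

1


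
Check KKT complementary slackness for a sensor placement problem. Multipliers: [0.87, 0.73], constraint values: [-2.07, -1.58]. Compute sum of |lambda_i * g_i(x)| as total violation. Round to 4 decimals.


KKT complementary slackness check:
lambda_1 * g_1 = 0.87 * -2.07 = -1.8009
lambda_2 * g_2 = 0.73 * -1.58 = -1.1534
Total violation = 1.8009 + 1.1534 = 2.9543


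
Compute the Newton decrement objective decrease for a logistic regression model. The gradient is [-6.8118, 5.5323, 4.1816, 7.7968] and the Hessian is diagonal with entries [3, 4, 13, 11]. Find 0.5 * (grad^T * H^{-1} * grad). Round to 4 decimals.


Step 1: H is diagonal, so H^(-1) * g = [-2.2706, 1.3831, 0.3217, 0.7088].
Step 2: g^T H^(-1) g = sum_i g_i^2 / H_ii
  = (-6.8118)^2/3 + (5.5323)^2/4 + (4.1816)^2/13 + (7.7968)^2/11
  = 15.4669 + 7.6516 + 1.3451 + 5.5264 = 29.9899
Step 3: Objective decrease = 0.5 * g^T H^(-1) g = 14.9949


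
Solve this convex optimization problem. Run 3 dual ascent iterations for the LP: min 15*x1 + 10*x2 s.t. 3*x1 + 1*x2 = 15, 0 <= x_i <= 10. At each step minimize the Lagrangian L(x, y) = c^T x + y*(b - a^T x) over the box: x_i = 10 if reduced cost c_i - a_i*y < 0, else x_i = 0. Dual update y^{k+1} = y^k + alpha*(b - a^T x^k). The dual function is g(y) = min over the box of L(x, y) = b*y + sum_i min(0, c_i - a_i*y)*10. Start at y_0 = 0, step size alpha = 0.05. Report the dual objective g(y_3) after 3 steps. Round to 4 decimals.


Dual ascent for LP: min 15*x1 + 10*x2, 3*x1 + 1*x2 = 15, 0 <= x_i <= 10
Step 1: y^k = 0.0, reduced costs: (15.0, 10.0)
  x^k = (0.0, 0.0), subgradient = b - a^T x = 15.0
  y^{k+1} = 0.0 + 0.05*15.0 = 0.75
Step 2: y^k = 0.75, reduced costs: (12.75, 9.25)
  x^k = (0.0, 0.0), subgradient = b - a^T x = 15.0
  y^{k+1} = 0.75 + 0.05*15.0 = 1.5
Step 3: y^k = 1.5, reduced costs: (10.5, 8.5)
  x^k = (0.0, 0.0), subgradient = b - a^T x = 15.0
  y^{k+1} = 1.5 + 0.05*15.0 = 2.25
Dual objective at y_3 = 2.25: reduced costs (8.25, 7.75), box minimizer x = (0.0, 0.0)
g(y_3) = b*y + (c1 - a1*y)*x1 + (c2 - a2*y)*x2 = 15*2.25 + 8.25*0.0 + 7.75*0.0 = 33.75 + 0.0 + 0.0 = 33.75


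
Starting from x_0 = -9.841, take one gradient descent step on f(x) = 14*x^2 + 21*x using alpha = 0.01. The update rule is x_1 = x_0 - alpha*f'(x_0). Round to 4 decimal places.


We compute the gradient at x_0 and apply the update.
f'(x) = 28*x + 21
f'(-9.841) = 28*-9.841 + 21 = -254.548
x_1 = -9.841 - 0.01*-254.548 = -7.2955


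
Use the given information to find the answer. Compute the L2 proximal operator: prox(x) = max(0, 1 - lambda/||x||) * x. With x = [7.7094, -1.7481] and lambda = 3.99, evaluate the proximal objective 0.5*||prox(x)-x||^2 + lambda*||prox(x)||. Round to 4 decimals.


Step 1: Compute ||x||.
||x|| = 7.9051
Step 2: Compute scaling factor.
scale = max(0, 1 - 3.99/7.9051) = 0.4953
Step 3: prox(x) = [3.8182, -0.8658]
||prox(x)|| = 3.9151
Step 4: Proximal objective.
0.5*||prox-x||^2 = 7.9601
lambda*||prox|| = 15.6212
Total = 23.5813


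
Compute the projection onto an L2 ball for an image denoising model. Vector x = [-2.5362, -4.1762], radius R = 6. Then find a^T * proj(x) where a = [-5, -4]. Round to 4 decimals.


Step 1: Compute ||x|| (intermediates to 6 decimals).
||x|| = sqrt((-2.5362)^2 + (-4.1762)^2) = 4.885996
Step 2: Project.
Since ||x|| <= R, proj = x (no scaling needed).
proj(x) = [-2.5362, -4.1762]
Step 3: Dot product.
a^T * proj(x) = -5*(-2.5362) - 4*(-4.1762) = 29.3858


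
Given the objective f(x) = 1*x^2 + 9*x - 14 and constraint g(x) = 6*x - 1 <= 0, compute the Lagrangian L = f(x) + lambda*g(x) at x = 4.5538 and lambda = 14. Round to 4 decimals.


Step 1: Evaluate f(x).
f(4.5538) = 1*4.5538^2 + 9*4.5538 - 14 = 47.7213
Step 2: Evaluate g(x).
g(4.5538) = 6*4.5538 - 1 = 26.3228
Step 3: Compute Lagrangian.
L = 47.7213 + 14*26.3228 = 416.2405


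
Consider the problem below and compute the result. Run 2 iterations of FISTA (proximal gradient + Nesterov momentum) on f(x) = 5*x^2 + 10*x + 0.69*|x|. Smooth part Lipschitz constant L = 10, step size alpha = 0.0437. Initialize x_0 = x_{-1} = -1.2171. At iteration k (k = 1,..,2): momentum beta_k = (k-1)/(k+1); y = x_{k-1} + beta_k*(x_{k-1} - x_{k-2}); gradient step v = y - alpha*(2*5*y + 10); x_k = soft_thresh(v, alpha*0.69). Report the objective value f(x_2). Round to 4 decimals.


FISTA on f(x) = 5*x^2 + 10*x + 0.69*|x|
L = 10, alpha = 0.0437
Iteration 1: beta = 0.0, y = -1.2171 + 0.0*(-1.2171 + 1.2171) = -1.2171
  grad(y) = -2.171, v = y - alpha*grad = -1.1222
  prox(v) = soft_thresh(-1.1222, 0.0302) = -1.0921
Iteration 2: beta = 0.3333, y = -1.0921 + 0.3333*(-1.0921 + 1.2171) = -1.0504
  grad(y) = -0.504, v = y - alpha*grad = -1.0284
  prox(v) = soft_thresh(-1.0284, 0.0302) = -0.9982
f(x_2) = 5*(-0.9982)^2 + 10*(-0.9982) + 0.69*|-0.9982| = -4.3112


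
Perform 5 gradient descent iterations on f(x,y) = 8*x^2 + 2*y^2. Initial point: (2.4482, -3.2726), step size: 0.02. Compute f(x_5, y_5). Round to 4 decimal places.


Gradient descent on f(x,y) = 8*x^2 + 2*y^2.
Starting point: (2.4482, -3.2726), alpha = 0.02
Step 1: grad_x = 2*8*2.4482 = 39.1712, grad_y = 2*2*-3.2726 = -13.0904
  x_1 = 2.4482 - 0.02*39.1712 = 1.6648
  y_1 = -3.2726 - 0.02*-13.0904 = -3.0108
Step 2: grad_x = 2*8*1.6648 = 26.6364, grad_y = 2*2*-3.0108 = -12.0432
  x_2 = 1.6648 - 0.02*26.6364 = 1.132
  y_2 = -3.0108 - 0.02*-12.0432 = -2.7699
Step 3: grad_x = 2*8*1.132 = 18.1128, grad_y = 2*2*-2.7699 = -11.0797
  x_3 = 1.132 - 0.02*18.1128 = 0.7698
  y_3 = -2.7699 - 0.02*-11.0797 = -2.5483
Step 4: grad_x = 2*8*0.7698 = 12.3167, grad_y = 2*2*-2.5483 = -10.1933
  x_4 = 0.7698 - 0.02*12.3167 = 0.5235
  y_4 = -2.5483 - 0.02*-10.1933 = -2.3445
Step 5: grad_x = 2*8*0.5235 = 8.3753, grad_y = 2*2*-2.3445 = -9.3779
  x_5 = 0.5235 - 0.02*8.3753 = 0.356
  y_5 = -2.3445 - 0.02*-9.3779 = -2.1569
f(0.356, -2.1569) = 8*0.356^2 + 2*(-2.1569)^2 = 10.3181


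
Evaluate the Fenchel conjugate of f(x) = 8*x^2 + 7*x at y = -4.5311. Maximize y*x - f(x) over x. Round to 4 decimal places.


f*(y) = sup_x {y*x - a*x^2 - b*x} = sup_x {(y-b)*x - a*x^2}
FOC: (y - b) - 2a*x = 0 => x* = (y - b)/(2a)
x* = (-4.5311 - 7)/(2*8) = -0.7207
f*(-4.5311) = (y-b)^2/(4a) = (-4.5311 - 7)^2/(4*8)
= 132.9663/32 = 4.1552


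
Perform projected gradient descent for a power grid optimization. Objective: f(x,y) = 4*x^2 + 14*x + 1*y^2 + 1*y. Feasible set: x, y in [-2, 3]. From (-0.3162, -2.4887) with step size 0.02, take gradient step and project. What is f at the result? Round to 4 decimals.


Step 1: Compute gradient at (-0.3162, -2.4887).
grad_x = 2*4*-0.3162 + 14 = 11.4704
grad_y = 2*1*-2.4887 + 1 = -3.9774
Step 2: Gradient step.
x_raw = -0.3162 - 0.02*11.4704 = -0.5456
y_raw = -2.4887 - 0.02*-3.9774 = -2.4092
Step 3: Project onto [-2, 3].
x_proj = clip(-0.5456) = -0.5456
y_proj = clip(-2.4092) = -2.0
Step 4: Evaluate f.
f(-0.5456, -2.0) = -4.4478


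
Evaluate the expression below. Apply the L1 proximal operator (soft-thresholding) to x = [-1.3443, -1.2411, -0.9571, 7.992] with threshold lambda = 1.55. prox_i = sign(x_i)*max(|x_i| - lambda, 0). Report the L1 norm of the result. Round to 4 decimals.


Soft-thresholding with lambda = 1.55:
prox(-1.3443) = sign(-1.3443)*max(|-1.3443| - 1.55, 0) = 0.0
prox(-1.2411) = sign(-1.2411)*max(|-1.2411| - 1.55, 0) = 0.0
prox(-0.9571) = sign(-0.9571)*max(|-0.9571| - 1.55, 0) = 0.0
prox(7.992) = sign(7.992)*max(|7.992| - 1.55, 0) = 6.442
prox(x) = [0.0, 0.0, 0.0, 6.442]
||prox(x)||_1 = 0.0 + 0.0 + 0.0 + 6.442 = 6.442


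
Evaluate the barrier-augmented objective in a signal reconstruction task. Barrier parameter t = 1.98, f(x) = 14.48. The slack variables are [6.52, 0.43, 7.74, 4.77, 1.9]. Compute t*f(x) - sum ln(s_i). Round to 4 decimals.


Step 1: Compute log-barrier.
ln values: [1.8749, -0.844, 2.0464, 1.5623, 0.6419]
phi = -(1.8749 - 0.844 + 2.0464 + 1.5623 + 0.6419) = -5.2815
Step 2: Compute augmented objective.
t*f(x) = 1.98*14.48 = 28.6704
Total = 28.6704 - 5.2815 = 23.3889


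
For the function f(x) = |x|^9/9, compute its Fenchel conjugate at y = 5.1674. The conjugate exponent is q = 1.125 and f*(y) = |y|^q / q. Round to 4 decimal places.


The conjugate exponent q satisfies 1/p + 1/q = 1.
p = 9, so q = 9/(9 - 1) = 1.125
|y|^q = 5.1674^1.125 = 6.345
f*(5.1674) = 6.345 / 1.125 = 5.64


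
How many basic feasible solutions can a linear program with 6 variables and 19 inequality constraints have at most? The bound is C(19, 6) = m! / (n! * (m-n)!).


Each vertex corresponds to some choice of n active constraints out of m, so the number of vertices is at most C(m, n) = m! / (n!(m-n)!).
m = 19, n = 6
Numerator: 19 * 18 * 17 * 16 * 15 * 14
Denominator: 6! = 720
C(19, 6) = 27132


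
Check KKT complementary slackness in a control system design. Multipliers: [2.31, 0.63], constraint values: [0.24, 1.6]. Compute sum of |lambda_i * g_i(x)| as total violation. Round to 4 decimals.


KKT complementary slackness check:
lambda_1 * g_1 = 2.31 * 0.24 = 0.5544
lambda_2 * g_2 = 0.63 * 1.6 = 1.008
Total violation = 0.5544 + 1.008 = 1.5624


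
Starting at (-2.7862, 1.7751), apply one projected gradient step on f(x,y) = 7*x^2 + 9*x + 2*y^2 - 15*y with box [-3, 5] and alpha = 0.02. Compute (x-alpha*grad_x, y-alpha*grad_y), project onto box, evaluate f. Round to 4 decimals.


Step 1: Compute gradient at (-2.7862, 1.7751).
grad_x = 2*7*-2.7862 + 9 = -30.0068
grad_y = 2*2*1.7751 - 15 = -7.8996
Step 2: Gradient step.
x_raw = -2.7862 - 0.02*-30.0068 = -2.1861
y_raw = 1.7751 - 0.02*-7.8996 = 1.9331
Step 3: Project onto [-3, 5].
x_proj = clip(-2.1861) = -2.1861
y_proj = clip(1.9331) = 1.9331
Step 4: Evaluate f.
f(-2.1861, 1.9331) = -7.7451


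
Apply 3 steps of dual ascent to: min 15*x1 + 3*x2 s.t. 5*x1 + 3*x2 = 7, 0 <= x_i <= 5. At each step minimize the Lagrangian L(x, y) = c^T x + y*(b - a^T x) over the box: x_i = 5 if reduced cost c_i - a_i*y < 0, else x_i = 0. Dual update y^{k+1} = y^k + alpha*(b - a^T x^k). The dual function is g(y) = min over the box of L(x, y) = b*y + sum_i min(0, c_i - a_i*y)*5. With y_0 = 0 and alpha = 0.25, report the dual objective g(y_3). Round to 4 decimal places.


Dual ascent for LP: min 15*x1 + 3*x2, 5*x1 + 3*x2 = 7, 0 <= x_i <= 5
Step 1: y^k = 0.0, reduced costs: (15.0, 3.0)
  x^k = (0.0, 0.0), subgradient = b - a^T x = 7.0
  y^{k+1} = 0.0 + 0.25*7.0 = 1.75
Step 2: y^k = 1.75, reduced costs: (6.25, -2.25)
  x^k = (0.0, 5.0), subgradient = b - a^T x = -8.0
  y^{k+1} = 1.75 + 0.25*-8.0 = -0.25
Step 3: y^k = -0.25, reduced costs: (16.25, 3.75)
  x^k = (0.0, 0.0), subgradient = b - a^T x = 7.0
  y^{k+1} = -0.25 + 0.25*7.0 = 1.5
Dual objective at y_3 = 1.5: reduced costs (7.5, -1.5), box minimizer x = (0.0, 5.0)
g(y_3) = b*y + (c1 - a1*y)*x1 + (c2 - a2*y)*x2 = 7*1.5 + 7.5*0.0 + (-1.5)*5.0 = 10.5 + 0.0 - 7.5 = 3.0


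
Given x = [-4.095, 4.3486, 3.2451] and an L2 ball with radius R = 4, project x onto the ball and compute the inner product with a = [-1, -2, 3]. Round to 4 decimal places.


Step 1: Compute ||x|| (intermediates to 6 decimals).
||x|| = sqrt((-4.095)^2 + 4.3486^2 + 3.2451^2) = 6.797795
Step 2: Project.
Since ||x|| > R, scale = R/||x|| = 4/6.797795 = 0.588426, proj(x) = scale * x
proj(x) = [-2.409604, 2.558829, 1.909501]
Step 3: Dot product.
a^T * proj(x) = -1*(-2.409604) - 2*2.558829 + 3*1.909501 = 3.0204


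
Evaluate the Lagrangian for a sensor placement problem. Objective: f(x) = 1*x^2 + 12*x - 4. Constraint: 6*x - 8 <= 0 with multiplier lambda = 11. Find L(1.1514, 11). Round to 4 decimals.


Step 1: Evaluate f(x).
f(1.1514) = 1*1.1514^2 + 12*1.1514 - 4 = 11.1425
Step 2: Evaluate g(x).
g(1.1514) = 6*1.1514 - 8 = -1.0916
Step 3: Compute Lagrangian.
L = 11.1425 + 11*-1.0916 = -0.8651


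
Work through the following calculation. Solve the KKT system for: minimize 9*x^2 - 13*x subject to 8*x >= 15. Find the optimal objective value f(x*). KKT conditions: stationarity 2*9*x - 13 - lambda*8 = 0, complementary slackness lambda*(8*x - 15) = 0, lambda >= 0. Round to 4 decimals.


Step 1: Try lambda = 0 (constraint inactive).
x_unc = 13/(2*9) = 0.7222
Check: 8*0.7222 = 5.7776 < 15 -- violated!
Step 2: Constraint must be active: 8*x = 15
x* = 15/8 = 1.875
lambda = (2*9*1.875 - 13)/8 = 2.5938
Step 3: Compute optimal value.
f(x*) = 9*1.875^2 - 13*1.875 = 7.2656


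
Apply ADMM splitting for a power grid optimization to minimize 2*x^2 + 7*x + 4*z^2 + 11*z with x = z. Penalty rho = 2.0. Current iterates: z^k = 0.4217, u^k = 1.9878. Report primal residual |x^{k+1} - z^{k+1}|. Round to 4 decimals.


ADMM iteration with rho = 2.0, z^k = 0.4217, u^k = 1.9878
Step 1: x-update.
Minimize 2*x^2 + 7*x + (2.0/2)*(x - 0.4217 + 1.9878)^2
FOC: (2*2 + 2.0)*x = -7 + 2.0*(0.4217 - 1.9878)
x^{k+1} = -1.6887
Step 2: z-update.
Minimize 4*z^2 + 11*z + (2.0/2)*(-1.6887 - z + 1.9878)^2
FOC: (2*4 + 2.0)*z = -11 + 2.0*(-1.6887 + 1.9878)
z^{k+1} = -1.0402
Step 3: u-update.
u^{k+1} = 1.9878 - 1.6887 + 1.0402 = 1.3393
Step 4: Primal residual = |-1.6887 + 1.0402| = 0.6485


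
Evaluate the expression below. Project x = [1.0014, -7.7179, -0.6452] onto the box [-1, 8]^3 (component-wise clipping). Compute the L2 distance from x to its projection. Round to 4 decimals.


Project each component onto [-1, 8].
clip(1.0014) = 1.0014, clip(-7.7179) = -1.0, clip(-0.6452) = -0.6452
Projection = [1.0014, -1.0, -0.6452]
Squared diffs: [0.0, 45.1302, 0.0]
Distance = sqrt(45.1302) = 6.7179


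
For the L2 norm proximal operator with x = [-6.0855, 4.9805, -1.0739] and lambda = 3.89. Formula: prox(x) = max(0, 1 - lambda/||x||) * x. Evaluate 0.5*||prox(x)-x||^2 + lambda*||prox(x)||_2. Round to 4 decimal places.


Step 1: Compute ||x||.
||x|| = 7.9367
Step 2: Compute scaling factor.
scale = max(0, 1 - 3.89/7.9367) = 0.5099
Step 3: prox(x) = [-3.1028, 2.5394, -0.5476]
||prox(x)|| = 4.0467
Step 4: Proximal objective.
0.5*||prox-x||^2 = 7.5661
lambda*||prox|| = 15.7417
Total = 23.3079


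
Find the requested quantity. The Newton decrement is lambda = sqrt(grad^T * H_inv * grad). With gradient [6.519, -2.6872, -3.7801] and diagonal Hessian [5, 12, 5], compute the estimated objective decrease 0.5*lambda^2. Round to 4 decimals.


Step 1: H is diagonal, so H^(-1) * g = [1.3038, -0.2239, -0.756].
Step 2: g^T H^(-1) g = sum_i g_i^2 / H_ii
  = (6.519)^2/5 + (-2.6872)^2/12 + (-3.7801)^2/5
  = 8.4995 + 0.6018 + 2.8578 = 11.9591
Step 3: Objective decrease = 0.5 * g^T H^(-1) g = 5.9795


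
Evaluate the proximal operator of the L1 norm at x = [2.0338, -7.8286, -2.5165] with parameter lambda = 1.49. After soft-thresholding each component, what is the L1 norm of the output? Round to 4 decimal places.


Soft-thresholding with lambda = 1.49:
prox(2.0338) = sign(2.0338)*max(|2.0338| - 1.49, 0) = 0.5438
prox(-7.8286) = sign(-7.8286)*max(|-7.8286| - 1.49, 0) = -6.3386
prox(-2.5165) = sign(-2.5165)*max(|-2.5165| - 1.49, 0) = -1.0265
prox(x) = [0.5438, -6.3386, -1.0265]
||prox(x)||_1 = 0.5438 + 6.3386 + 1.0265 = 7.9089
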